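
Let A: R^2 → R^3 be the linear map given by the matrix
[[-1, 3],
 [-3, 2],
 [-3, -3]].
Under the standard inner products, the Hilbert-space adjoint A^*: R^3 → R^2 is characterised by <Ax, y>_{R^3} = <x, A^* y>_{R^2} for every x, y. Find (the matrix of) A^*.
A^* = A^T =
[[-1, -3, -3],
 [3, 2, -3]]

For real matrices with standard dot products, the defining identity <Ax, y> = <x, A^* y> gives (Ax)^T y = x^T (A^*) y, i.e. x^T A^T y = x^T (A^*) y. Since this holds for all x, y, we must have A^* = A^T. Therefore
A^* =
[[-1, -3, -3],
 [3, 2, -3]].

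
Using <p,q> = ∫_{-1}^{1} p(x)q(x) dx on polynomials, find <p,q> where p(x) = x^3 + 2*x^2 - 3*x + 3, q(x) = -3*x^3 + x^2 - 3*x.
<p,q> = 362/35

Expand the product: p(x)·q(x) = -3*x^6 - 5*x^5 + 8*x^4 - 18*x^3 + 12*x^2 - 9*x.
∫_{-1}^{1} of each monomial x^k gives [2/(k+1) if k even, 0 if k odd]. Integrating term-by-term (or equivalently evaluating the antiderivative F(x) = -3*x^7/7 - 5*x^6/6 + 8*x^5/5 - 9*x^4/2 + 4*x^3 - 9*x^2/2 at the endpoints):
  F(1) − F(−1) = -979/210 − (-3151/210) = 362/35.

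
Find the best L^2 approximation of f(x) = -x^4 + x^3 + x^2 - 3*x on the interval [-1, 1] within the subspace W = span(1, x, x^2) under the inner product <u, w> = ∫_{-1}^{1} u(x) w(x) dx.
g(x) = x^2/7 - 12*x/5 + 3/35

The best approximation g ∈ W is the orthogonal projection of f onto W. Writing g = a_0 + a_1 x + a_2 x^2, the coefficients solve the normal equations G · a = b where
  G_{ij} = <φ_i, φ_j> and b_i = <f, φ_i>, with φ_0 = 1, φ_1 = x, φ_2 = x^2.
G =
  [2, 0, 2/3]
  [0, 2/3, 0]
  [2/3, 0, 2/5],
b = (4/15, -8/5, 4/35).
Solving gives a_0 = 3/35, a_1 = -12/5, a_2 = 1/7, so
  g(x) = x^2/7 - 12*x/5 + 3/35.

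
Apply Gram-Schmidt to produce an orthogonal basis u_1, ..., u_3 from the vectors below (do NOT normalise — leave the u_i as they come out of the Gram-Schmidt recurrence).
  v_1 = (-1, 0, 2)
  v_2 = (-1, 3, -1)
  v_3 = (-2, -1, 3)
Orthogonal basis:
  u_1 = (-1, 0, 2)
  u_2 = (-6/5, 3, -3/5)
  u_3 = (-2/3, -1/3, -1/3)

Apply the Gram-Schmidt recurrence
  u_1 = v_1
  u_i = v_i − Σ_{j<i} ((v_i · u_j) / (u_j · u_j)) · u_j.

Step by step this gives:
  u_1 = (-1, 0, 2)
  u_2 = (-6/5, 3, -3/5)
  u_3 = (-2/3, -1/3, -1/3)

Orthogonality check:
  u_2 · u_1 = 0 (should be 0)
  u_3 · u_1 = 0 (should be 0)
  u_3 · u_2 = 0 (should be 0)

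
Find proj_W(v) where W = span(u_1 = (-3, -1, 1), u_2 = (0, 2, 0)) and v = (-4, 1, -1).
proj_W(v) = (-33/10, 1, 11/10)

Set up U = [u_1 | ... | u_2] ∈ R^(3×2). The projector onto W = col(U) is P = U (U^T U)^(-1) U^T.
Compute U^T U =
  [11, -2]
  [-2, 4],
and U^T v = (10, 2).
Solve U^T U · c = U^T v for the coefficients: c = (11/10, 21/20). The projection is proj_W(v) = U c.
Check: (v - proj_W(v)) · u_1 = 0  (should be 0).
Check: (v - proj_W(v)) · u_2 = 0  (should be 0).
Result: proj_W(v) = (-33/10, 1, 11/10).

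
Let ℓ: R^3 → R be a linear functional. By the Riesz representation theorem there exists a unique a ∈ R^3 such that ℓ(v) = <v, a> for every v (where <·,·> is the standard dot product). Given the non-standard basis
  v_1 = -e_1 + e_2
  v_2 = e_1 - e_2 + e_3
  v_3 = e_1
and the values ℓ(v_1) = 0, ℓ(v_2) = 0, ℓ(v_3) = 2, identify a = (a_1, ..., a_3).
a = (2, 2, 0)

Write a = (a_1, ..., a_3) in the standard basis. For each basis vector v_i, ℓ(v_i) = <v_i, a> is a linear equation in the a_j's. Collect the n equations into a matrix system V a = ℓ, where row i of V is v_i (expressed in the standard basis). Since V is invertible (lower-triangular with 1s on the diagonal, up to permutation), solve by back-substitution:
  V =
[[-1, 1, 0],
 [1, -1, 1],
 [1, 0, 0]]
  V a = (0, 0, 2)
Solving gives a = (2, 2, 0).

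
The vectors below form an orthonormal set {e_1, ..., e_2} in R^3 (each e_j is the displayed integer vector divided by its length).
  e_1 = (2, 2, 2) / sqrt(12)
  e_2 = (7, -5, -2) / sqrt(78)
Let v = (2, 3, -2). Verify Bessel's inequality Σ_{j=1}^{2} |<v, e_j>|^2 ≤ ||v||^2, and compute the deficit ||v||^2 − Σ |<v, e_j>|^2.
Σ |<v, e_j>|^2 = 81/26; ||v||^2 = 17; deficit = 361/26

Write each e_j = u_j / sqrt(<u_j, u_j>) where u_j is the displayed integer vector. Then <v, e_j> = <v, u_j> / sqrt(<u_j, u_j>), so |<v, e_j>|^2 = <v, u_j>^2 / <u_j, u_j>.
Coefficients: <v, e_1> = 6/sqrt(12), <v, e_2> = 3/sqrt(78).
Square and sum: Σ |<v, e_j>|^2 = 81/26.
Compute ||v||^2 = v·v = 17.
Deficit = 17 − 81/26 = 361/26 ≥ 0, confirming Bessel's inequality. (The deficit equals ||v − Σ <v,e_j> e_j||^2, the squared distance from v to span{e_j}.)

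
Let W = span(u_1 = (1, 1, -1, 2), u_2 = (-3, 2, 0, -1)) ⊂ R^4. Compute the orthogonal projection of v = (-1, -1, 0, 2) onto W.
proj_W(v) = (28/89, 23/89, -25/89, 51/89)

Set up U = [u_1 | ... | u_2] ∈ R^(4×2). The projector onto W = col(U) is P = U (U^T U)^(-1) U^T.
Compute U^T U =
  [7, -3]
  [-3, 14],
and U^T v = (2, -1).
Solve U^T U · c = U^T v for the coefficients: c = (25/89, -1/89). The projection is proj_W(v) = U c.
Check: (v - proj_W(v)) · u_1 = 0  (should be 0).
Check: (v - proj_W(v)) · u_2 = 0  (should be 0).
Result: proj_W(v) = (28/89, 23/89, -25/89, 51/89).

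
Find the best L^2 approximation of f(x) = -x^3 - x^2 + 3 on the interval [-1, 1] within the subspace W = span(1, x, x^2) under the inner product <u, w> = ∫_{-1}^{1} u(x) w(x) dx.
g(x) = -x^2 - 3*x/5 + 3

The best approximation g ∈ W is the orthogonal projection of f onto W. Writing g = a_0 + a_1 x + a_2 x^2, the coefficients solve the normal equations G · a = b where
  G_{ij} = <φ_i, φ_j> and b_i = <f, φ_i>, with φ_0 = 1, φ_1 = x, φ_2 = x^2.
G =
  [2, 0, 2/3]
  [0, 2/3, 0]
  [2/3, 0, 2/5],
b = (16/3, -2/5, 8/5).
Solving gives a_0 = 3, a_1 = -3/5, a_2 = -1, so
  g(x) = -x^2 - 3*x/5 + 3.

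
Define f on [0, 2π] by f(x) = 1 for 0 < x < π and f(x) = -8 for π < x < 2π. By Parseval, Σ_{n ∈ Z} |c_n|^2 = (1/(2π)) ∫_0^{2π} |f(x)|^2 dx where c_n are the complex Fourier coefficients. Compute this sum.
Σ |c_n|^2 = 65/2

Parseval equates the L^2 energy of f (normalised by 1/(2π)) with the ℓ^2 sum of its Fourier coefficients: (1/(2π)) ∫_0^{2π} |f|^2 = Σ |c_n|^2.
Compute the left side: (1/(2π)) [∫_0^π 1^2 dx + ∫_π^{2π} (-8)^2 dx] = (1/(2π)) · (1π + 64π) = (1 + 64)/2 = 65/2.
So Σ_{n ∈ Z} |c_n|^2 = 65/2.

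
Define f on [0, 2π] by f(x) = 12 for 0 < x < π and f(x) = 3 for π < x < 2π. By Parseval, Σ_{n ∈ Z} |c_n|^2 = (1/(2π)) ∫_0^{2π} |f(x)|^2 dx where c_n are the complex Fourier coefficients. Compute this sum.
Σ |c_n|^2 = 153/2

Parseval equates the L^2 energy of f (normalised by 1/(2π)) with the ℓ^2 sum of its Fourier coefficients: (1/(2π)) ∫_0^{2π} |f|^2 = Σ |c_n|^2.
Compute the left side: (1/(2π)) [∫_0^π 12^2 dx + ∫_π^{2π} 3^2 dx] = (1/(2π)) · (144π + 9π) = (144 + 9)/2 = 153/2.
So Σ_{n ∈ Z} |c_n|^2 = 153/2.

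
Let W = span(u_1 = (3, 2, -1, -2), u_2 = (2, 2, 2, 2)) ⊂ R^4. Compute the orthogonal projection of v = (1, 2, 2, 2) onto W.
proj_W(v) = (47/34, 26/17, 67/34, 36/17)

Set up U = [u_1 | ... | u_2] ∈ R^(4×2). The projector onto W = col(U) is P = U (U^T U)^(-1) U^T.
Compute U^T U =
  [18, 4]
  [4, 16],
and U^T v = (1, 14).
Solve U^T U · c = U^T v for the coefficients: c = (-5/34, 31/34). The projection is proj_W(v) = U c.
Check: (v - proj_W(v)) · u_1 = 0  (should be 0).
Check: (v - proj_W(v)) · u_2 = 0  (should be 0).
Result: proj_W(v) = (47/34, 26/17, 67/34, 36/17).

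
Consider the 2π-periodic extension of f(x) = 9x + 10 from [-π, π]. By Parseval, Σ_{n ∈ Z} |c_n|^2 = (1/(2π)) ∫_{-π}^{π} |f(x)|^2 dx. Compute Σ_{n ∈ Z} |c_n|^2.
Σ |c_n|^2 = 27π^2 + 100

Expand and integrate term by term over [-π, π]:
  ∫ (9x)^2 dx = 81·(2π^3/3); ∫ 2·9·(10)·x dx = 0 (odd integrand); ∫ 10^2 dx = 100·2π.
So (1/(2π)) ∫_{-π}^{π} (9x + 10)^2 dx = 81π^2/3 + 100 = 27π^2 + 100.
Parseval ⇒ Σ |c_n|^2 = 27π^2 + 100.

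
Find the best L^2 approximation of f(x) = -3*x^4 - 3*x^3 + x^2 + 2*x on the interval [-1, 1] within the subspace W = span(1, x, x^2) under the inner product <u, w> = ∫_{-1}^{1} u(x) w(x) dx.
g(x) = -11*x^2/7 + x/5 + 9/35

The best approximation g ∈ W is the orthogonal projection of f onto W. Writing g = a_0 + a_1 x + a_2 x^2, the coefficients solve the normal equations G · a = b where
  G_{ij} = <φ_i, φ_j> and b_i = <f, φ_i>, with φ_0 = 1, φ_1 = x, φ_2 = x^2.
G =
  [2, 0, 2/3]
  [0, 2/3, 0]
  [2/3, 0, 2/5],
b = (-8/15, 2/15, -16/35).
Solving gives a_0 = 9/35, a_1 = 1/5, a_2 = -11/7, so
  g(x) = -11*x^2/7 + x/5 + 9/35.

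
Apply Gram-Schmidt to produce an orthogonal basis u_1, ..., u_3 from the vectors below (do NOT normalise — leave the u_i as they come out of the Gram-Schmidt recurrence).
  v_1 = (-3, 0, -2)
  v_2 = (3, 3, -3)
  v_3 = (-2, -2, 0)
Orthogonal basis:
  u_1 = (-3, 0, -2)
  u_2 = (30/13, 3, -45/13)
  u_3 = (6/19, -15/19, -9/19)

Apply the Gram-Schmidt recurrence
  u_1 = v_1
  u_i = v_i − Σ_{j<i} ((v_i · u_j) / (u_j · u_j)) · u_j.

Step by step this gives:
  u_1 = (-3, 0, -2)
  u_2 = (30/13, 3, -45/13)
  u_3 = (6/19, -15/19, -9/19)

Orthogonality check:
  u_2 · u_1 = 0 (should be 0)
  u_3 · u_1 = 0 (should be 0)
  u_3 · u_2 = 0 (should be 0)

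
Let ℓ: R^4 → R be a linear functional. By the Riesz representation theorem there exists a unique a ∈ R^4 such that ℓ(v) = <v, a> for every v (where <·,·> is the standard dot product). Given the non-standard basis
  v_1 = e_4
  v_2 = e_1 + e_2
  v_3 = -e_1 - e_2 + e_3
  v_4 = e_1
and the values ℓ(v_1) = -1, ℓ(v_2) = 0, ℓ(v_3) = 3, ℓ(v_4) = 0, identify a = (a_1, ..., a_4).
a = (0, 0, 3, -1)

Write a = (a_1, ..., a_4) in the standard basis. For each basis vector v_i, ℓ(v_i) = <v_i, a> is a linear equation in the a_j's. Collect the n equations into a matrix system V a = ℓ, where row i of V is v_i (expressed in the standard basis). Since V is invertible (lower-triangular with 1s on the diagonal, up to permutation), solve by back-substitution:
  V =
[[0, 0, 0, 1],
 [1, 1, 0, 0],
 [-1, -1, 1, 0],
 [1, 0, 0, 0]]
  V a = (-1, 0, 3, 0)
Solving gives a = (0, 0, 3, -1).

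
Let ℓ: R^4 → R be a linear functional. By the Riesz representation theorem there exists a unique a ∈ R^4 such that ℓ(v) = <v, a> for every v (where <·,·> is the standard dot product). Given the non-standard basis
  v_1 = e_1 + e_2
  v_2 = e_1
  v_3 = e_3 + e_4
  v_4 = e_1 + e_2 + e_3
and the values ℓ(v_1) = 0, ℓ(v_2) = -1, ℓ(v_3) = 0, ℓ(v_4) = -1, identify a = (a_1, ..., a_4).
a = (-1, 1, -1, 1)

Write a = (a_1, ..., a_4) in the standard basis. For each basis vector v_i, ℓ(v_i) = <v_i, a> is a linear equation in the a_j's. Collect the n equations into a matrix system V a = ℓ, where row i of V is v_i (expressed in the standard basis). Since V is invertible (lower-triangular with 1s on the diagonal, up to permutation), solve by back-substitution:
  V =
[[1, 1, 0, 0],
 [1, 0, 0, 0],
 [0, 0, 1, 1],
 [1, 1, 1, 0]]
  V a = (0, -1, 0, -1)
Solving gives a = (-1, 1, -1, 1).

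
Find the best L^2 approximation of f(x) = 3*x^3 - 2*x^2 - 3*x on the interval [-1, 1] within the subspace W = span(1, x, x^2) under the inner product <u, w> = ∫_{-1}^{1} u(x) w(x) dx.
g(x) = -2*x^2 - 6*x/5

The best approximation g ∈ W is the orthogonal projection of f onto W. Writing g = a_0 + a_1 x + a_2 x^2, the coefficients solve the normal equations G · a = b where
  G_{ij} = <φ_i, φ_j> and b_i = <f, φ_i>, with φ_0 = 1, φ_1 = x, φ_2 = x^2.
G =
  [2, 0, 2/3]
  [0, 2/3, 0]
  [2/3, 0, 2/5],
b = (-4/3, -4/5, -4/5).
Solving gives a_0 = 0, a_1 = -6/5, a_2 = -2, so
  g(x) = -2*x^2 - 6*x/5.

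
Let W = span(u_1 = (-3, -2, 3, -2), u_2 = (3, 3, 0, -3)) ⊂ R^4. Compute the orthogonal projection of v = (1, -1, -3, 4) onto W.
proj_W(v) = (40/69, -26/69, -66/23, 290/69)

Set up U = [u_1 | ... | u_2] ∈ R^(4×2). The projector onto W = col(U) is P = U (U^T U)^(-1) U^T.
Compute U^T U =
  [26, -9]
  [-9, 27],
and U^T v = (-18, -12).
Solve U^T U · c = U^T v for the coefficients: c = (-22/23, -158/207). The projection is proj_W(v) = U c.
Check: (v - proj_W(v)) · u_1 = 0  (should be 0).
Check: (v - proj_W(v)) · u_2 = 0  (should be 0).
Result: proj_W(v) = (40/69, -26/69, -66/23, 290/69).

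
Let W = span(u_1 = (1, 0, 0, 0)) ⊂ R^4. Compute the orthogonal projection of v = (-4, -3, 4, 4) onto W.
proj_W(v) = (-4, 0, 0, 0)

Set up U = [u_1 | ... | u_1] ∈ R^(4×1). The projector onto W = col(U) is P = U (U^T U)^(-1) U^T.
Compute U^T U =
  [1],
and U^T v = (-4).
Solve U^T U · c = U^T v for the coefficients: c = (-4). The projection is proj_W(v) = U c.
Check: (v - proj_W(v)) · u_1 = 0  (should be 0).
Result: proj_W(v) = (-4, 0, 0, 0).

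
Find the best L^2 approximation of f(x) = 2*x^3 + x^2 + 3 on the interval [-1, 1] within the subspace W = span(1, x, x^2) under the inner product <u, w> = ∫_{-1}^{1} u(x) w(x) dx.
g(x) = x^2 + 6*x/5 + 3

The best approximation g ∈ W is the orthogonal projection of f onto W. Writing g = a_0 + a_1 x + a_2 x^2, the coefficients solve the normal equations G · a = b where
  G_{ij} = <φ_i, φ_j> and b_i = <f, φ_i>, with φ_0 = 1, φ_1 = x, φ_2 = x^2.
G =
  [2, 0, 2/3]
  [0, 2/3, 0]
  [2/3, 0, 2/5],
b = (20/3, 4/5, 12/5).
Solving gives a_0 = 3, a_1 = 6/5, a_2 = 1, so
  g(x) = x^2 + 6*x/5 + 3.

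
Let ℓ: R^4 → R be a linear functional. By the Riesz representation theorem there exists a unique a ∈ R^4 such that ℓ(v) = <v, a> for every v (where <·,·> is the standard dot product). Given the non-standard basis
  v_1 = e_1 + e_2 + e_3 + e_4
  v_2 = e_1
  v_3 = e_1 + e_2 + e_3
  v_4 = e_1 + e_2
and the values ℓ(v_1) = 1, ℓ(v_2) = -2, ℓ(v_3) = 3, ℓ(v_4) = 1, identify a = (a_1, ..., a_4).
a = (-2, 3, 2, -2)

Write a = (a_1, ..., a_4) in the standard basis. For each basis vector v_i, ℓ(v_i) = <v_i, a> is a linear equation in the a_j's. Collect the n equations into a matrix system V a = ℓ, where row i of V is v_i (expressed in the standard basis). Since V is invertible (lower-triangular with 1s on the diagonal, up to permutation), solve by back-substitution:
  V =
[[1, 1, 1, 1],
 [1, 0, 0, 0],
 [1, 1, 1, 0],
 [1, 1, 0, 0]]
  V a = (1, -2, 3, 1)
Solving gives a = (-2, 3, 2, -2).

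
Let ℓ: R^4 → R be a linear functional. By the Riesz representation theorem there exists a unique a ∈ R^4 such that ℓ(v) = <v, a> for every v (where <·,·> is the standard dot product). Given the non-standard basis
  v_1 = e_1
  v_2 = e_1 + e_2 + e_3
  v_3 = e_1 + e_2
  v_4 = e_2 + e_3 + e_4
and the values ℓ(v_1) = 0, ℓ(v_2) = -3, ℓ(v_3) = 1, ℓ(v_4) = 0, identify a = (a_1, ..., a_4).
a = (0, 1, -4, 3)

Write a = (a_1, ..., a_4) in the standard basis. For each basis vector v_i, ℓ(v_i) = <v_i, a> is a linear equation in the a_j's. Collect the n equations into a matrix system V a = ℓ, where row i of V is v_i (expressed in the standard basis). Since V is invertible (lower-triangular with 1s on the diagonal, up to permutation), solve by back-substitution:
  V =
[[1, 0, 0, 0],
 [1, 1, 1, 0],
 [1, 1, 0, 0],
 [0, 1, 1, 1]]
  V a = (0, -3, 1, 0)
Solving gives a = (0, 1, -4, 3).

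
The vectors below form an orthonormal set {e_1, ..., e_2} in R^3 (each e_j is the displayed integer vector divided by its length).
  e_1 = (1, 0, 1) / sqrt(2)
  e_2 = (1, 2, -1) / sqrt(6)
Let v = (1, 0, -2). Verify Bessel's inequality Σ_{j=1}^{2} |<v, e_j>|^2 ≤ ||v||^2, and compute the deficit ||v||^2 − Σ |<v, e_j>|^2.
Σ |<v, e_j>|^2 = 2; ||v||^2 = 5; deficit = 3

Write each e_j = u_j / sqrt(<u_j, u_j>) where u_j is the displayed integer vector. Then <v, e_j> = <v, u_j> / sqrt(<u_j, u_j>), so |<v, e_j>|^2 = <v, u_j>^2 / <u_j, u_j>.
Coefficients: <v, e_1> = -1/sqrt(2), <v, e_2> = 3/sqrt(6).
Square and sum: Σ |<v, e_j>|^2 = 2.
Compute ||v||^2 = v·v = 5.
Deficit = 5 − 2 = 3 ≥ 0, confirming Bessel's inequality. (The deficit equals ||v − Σ <v,e_j> e_j||^2, the squared distance from v to span{e_j}.)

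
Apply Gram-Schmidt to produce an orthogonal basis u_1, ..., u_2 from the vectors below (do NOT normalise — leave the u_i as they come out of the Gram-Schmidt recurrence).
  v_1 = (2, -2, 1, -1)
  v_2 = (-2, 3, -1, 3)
Orthogonal basis:
  u_1 = (2, -2, 1, -1)
  u_2 = (4/5, 1/5, 2/5, 8/5)

Apply the Gram-Schmidt recurrence
  u_1 = v_1
  u_i = v_i − Σ_{j<i} ((v_i · u_j) / (u_j · u_j)) · u_j.

Step by step this gives:
  u_1 = (2, -2, 1, -1)
  u_2 = (4/5, 1/5, 2/5, 8/5)

Orthogonality check:
  u_2 · u_1 = 0 (should be 0)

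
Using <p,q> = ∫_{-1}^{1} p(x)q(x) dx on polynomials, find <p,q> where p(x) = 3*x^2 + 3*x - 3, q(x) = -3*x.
<p,q> = -6

Expand the product: p(x)·q(x) = -9*x^3 - 9*x^2 + 9*x.
∫_{-1}^{1} of each monomial x^k gives [2/(k+1) if k even, 0 if k odd]. Integrating term-by-term (or equivalently evaluating the antiderivative F(x) = -9*x^4/4 - 3*x^3 + 9*x^2/2 at the endpoints):
  F(1) − F(−1) = -3/4 − (21/4) = -6.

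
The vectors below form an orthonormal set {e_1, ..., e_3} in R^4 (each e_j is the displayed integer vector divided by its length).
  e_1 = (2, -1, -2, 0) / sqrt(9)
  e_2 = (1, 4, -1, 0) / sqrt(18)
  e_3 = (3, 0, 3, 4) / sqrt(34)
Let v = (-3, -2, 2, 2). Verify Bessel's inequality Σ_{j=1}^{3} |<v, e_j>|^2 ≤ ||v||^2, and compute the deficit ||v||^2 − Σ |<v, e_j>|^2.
Σ |<v, e_j>|^2 = 293/17; ||v||^2 = 21; deficit = 64/17

Write each e_j = u_j / sqrt(<u_j, u_j>) where u_j is the displayed integer vector. Then <v, e_j> = <v, u_j> / sqrt(<u_j, u_j>), so |<v, e_j>|^2 = <v, u_j>^2 / <u_j, u_j>.
Coefficients: <v, e_1> = -8/sqrt(9), <v, e_2> = -13/sqrt(18), <v, e_3> = 5/sqrt(34).
Square and sum: Σ |<v, e_j>|^2 = 293/17.
Compute ||v||^2 = v·v = 21.
Deficit = 21 − 293/17 = 64/17 ≥ 0, confirming Bessel's inequality. (The deficit equals ||v − Σ <v,e_j> e_j||^2, the squared distance from v to span{e_j}.)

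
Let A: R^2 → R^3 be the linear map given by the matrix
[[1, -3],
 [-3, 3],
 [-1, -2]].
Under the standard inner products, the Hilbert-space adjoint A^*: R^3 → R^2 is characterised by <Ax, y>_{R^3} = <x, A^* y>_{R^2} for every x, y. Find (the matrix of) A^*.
A^* = A^T =
[[1, -3, -1],
 [-3, 3, -2]]

For real matrices with standard dot products, the defining identity <Ax, y> = <x, A^* y> gives (Ax)^T y = x^T (A^*) y, i.e. x^T A^T y = x^T (A^*) y. Since this holds for all x, y, we must have A^* = A^T. Therefore
A^* =
[[1, -3, -1],
 [-3, 3, -2]].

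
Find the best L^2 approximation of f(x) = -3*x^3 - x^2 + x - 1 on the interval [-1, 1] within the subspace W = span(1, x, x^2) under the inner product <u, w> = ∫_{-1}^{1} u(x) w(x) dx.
g(x) = -x^2 - 4*x/5 - 1

The best approximation g ∈ W is the orthogonal projection of f onto W. Writing g = a_0 + a_1 x + a_2 x^2, the coefficients solve the normal equations G · a = b where
  G_{ij} = <φ_i, φ_j> and b_i = <f, φ_i>, with φ_0 = 1, φ_1 = x, φ_2 = x^2.
G =
  [2, 0, 2/3]
  [0, 2/3, 0]
  [2/3, 0, 2/5],
b = (-8/3, -8/15, -16/15).
Solving gives a_0 = -1, a_1 = -4/5, a_2 = -1, so
  g(x) = -x^2 - 4*x/5 - 1.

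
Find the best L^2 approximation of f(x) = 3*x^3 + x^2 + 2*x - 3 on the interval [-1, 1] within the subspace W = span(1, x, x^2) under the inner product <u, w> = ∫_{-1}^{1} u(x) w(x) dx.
g(x) = x^2 + 19*x/5 - 3

The best approximation g ∈ W is the orthogonal projection of f onto W. Writing g = a_0 + a_1 x + a_2 x^2, the coefficients solve the normal equations G · a = b where
  G_{ij} = <φ_i, φ_j> and b_i = <f, φ_i>, with φ_0 = 1, φ_1 = x, φ_2 = x^2.
G =
  [2, 0, 2/3]
  [0, 2/3, 0]
  [2/3, 0, 2/5],
b = (-16/3, 38/15, -8/5).
Solving gives a_0 = -3, a_1 = 19/5, a_2 = 1, so
  g(x) = x^2 + 19*x/5 - 3.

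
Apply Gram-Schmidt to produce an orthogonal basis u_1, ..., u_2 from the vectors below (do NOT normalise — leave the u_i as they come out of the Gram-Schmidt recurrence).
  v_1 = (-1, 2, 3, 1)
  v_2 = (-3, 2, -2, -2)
Orthogonal basis:
  u_1 = (-1, 2, 3, 1)
  u_2 = (-46/15, 32/15, -9/5, -29/15)

Apply the Gram-Schmidt recurrence
  u_1 = v_1
  u_i = v_i − Σ_{j<i} ((v_i · u_j) / (u_j · u_j)) · u_j.

Step by step this gives:
  u_1 = (-1, 2, 3, 1)
  u_2 = (-46/15, 32/15, -9/5, -29/15)

Orthogonality check:
  u_2 · u_1 = 0 (should be 0)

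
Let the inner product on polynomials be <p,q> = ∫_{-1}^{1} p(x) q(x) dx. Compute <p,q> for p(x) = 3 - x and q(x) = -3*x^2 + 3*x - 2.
<p,q> = -20

Expand the product: p(x)·q(x) = 3*x^3 - 12*x^2 + 11*x - 6.
∫_{-1}^{1} of each monomial x^k gives [2/(k+1) if k even, 0 if k odd]. Integrating term-by-term (or equivalently evaluating the antiderivative F(x) = 3*x^4/4 - 4*x^3 + 11*x^2/2 - 6*x at the endpoints):
  F(1) − F(−1) = -15/4 − (65/4) = -20.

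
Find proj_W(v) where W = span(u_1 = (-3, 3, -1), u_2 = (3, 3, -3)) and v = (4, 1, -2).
proj_W(v) = (4, 1, -2)

Set up U = [u_1 | ... | u_2] ∈ R^(3×2). The projector onto W = col(U) is P = U (U^T U)^(-1) U^T.
Compute U^T U =
  [19, 3]
  [3, 27],
and U^T v = (-7, 21).
Solve U^T U · c = U^T v for the coefficients: c = (-1/2, 5/6). The projection is proj_W(v) = U c.
Check: (v - proj_W(v)) · u_1 = 0  (should be 0).
Check: (v - proj_W(v)) · u_2 = 0  (should be 0).
Result: proj_W(v) = (4, 1, -2).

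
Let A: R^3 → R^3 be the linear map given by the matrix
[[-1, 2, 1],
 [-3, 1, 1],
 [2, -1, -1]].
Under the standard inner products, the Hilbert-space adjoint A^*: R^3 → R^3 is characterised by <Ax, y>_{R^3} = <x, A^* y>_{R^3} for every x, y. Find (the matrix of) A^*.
A^* = A^T =
[[-1, -3, 2],
 [2, 1, -1],
 [1, 1, -1]]

For real matrices with standard dot products, the defining identity <Ax, y> = <x, A^* y> gives (Ax)^T y = x^T (A^*) y, i.e. x^T A^T y = x^T (A^*) y. Since this holds for all x, y, we must have A^* = A^T. Therefore
A^* =
[[-1, -3, 2],
 [2, 1, -1],
 [1, 1, -1]].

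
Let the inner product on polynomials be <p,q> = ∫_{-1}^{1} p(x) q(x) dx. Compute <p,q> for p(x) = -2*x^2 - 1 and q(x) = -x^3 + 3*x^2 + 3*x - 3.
<p,q> = 28/5

Expand the product: p(x)·q(x) = 2*x^5 - 6*x^4 - 5*x^3 + 3*x^2 - 3*x + 3.
∫_{-1}^{1} of each monomial x^k gives [2/(k+1) if k even, 0 if k odd]. Integrating term-by-term (or equivalently evaluating the antiderivative F(x) = x^6/3 - 6*x^5/5 - 5*x^4/4 + x^3 - 3*x^2/2 + 3*x at the endpoints):
  F(1) − F(−1) = 23/60 − (-313/60) = 28/5.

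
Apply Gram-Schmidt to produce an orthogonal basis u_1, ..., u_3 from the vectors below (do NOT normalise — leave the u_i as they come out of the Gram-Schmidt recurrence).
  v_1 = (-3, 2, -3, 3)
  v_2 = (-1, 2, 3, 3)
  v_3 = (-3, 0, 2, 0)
Orthogonal basis:
  u_1 = (-3, 2, -3, 3)
  u_2 = (-10/31, 48/31, 114/31, 72/31)
  u_3 = (-429/166, -66/83, 143/166, -99/83)

Apply the Gram-Schmidt recurrence
  u_1 = v_1
  u_i = v_i − Σ_{j<i} ((v_i · u_j) / (u_j · u_j)) · u_j.

Step by step this gives:
  u_1 = (-3, 2, -3, 3)
  u_2 = (-10/31, 48/31, 114/31, 72/31)
  u_3 = (-429/166, -66/83, 143/166, -99/83)

Orthogonality check:
  u_2 · u_1 = 0 (should be 0)
  u_3 · u_1 = 0 (should be 0)
  u_3 · u_2 = 0 (should be 0)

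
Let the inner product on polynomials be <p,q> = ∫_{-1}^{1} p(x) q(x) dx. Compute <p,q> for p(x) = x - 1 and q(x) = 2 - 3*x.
<p,q> = -6

Expand the product: p(x)·q(x) = -3*x^2 + 5*x - 2.
∫_{-1}^{1} of each monomial x^k gives [2/(k+1) if k even, 0 if k odd]. Integrating term-by-term (or equivalently evaluating the antiderivative F(x) = -x^3 + 5*x^2/2 - 2*x at the endpoints):
  F(1) − F(−1) = -1/2 − (11/2) = -6.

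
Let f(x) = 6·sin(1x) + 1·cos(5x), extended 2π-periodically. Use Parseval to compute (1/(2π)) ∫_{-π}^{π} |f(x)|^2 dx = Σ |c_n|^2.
Σ |c_n|^2 = 37/2

Expand |f|^2 and use orthogonality of {sin(nx), cos(mx)} on [-π, π]:
  ∫_{-π}^{π} sin(nx)^2 dx = π, ∫ cos(mx)^2 dx = π, and cross terms integrate to 0.
So ∫_{-π}^{π} f(x)^2 dx = 6^2 · π + 1^2 · π = (36 + 1)π.
Divide by 2π: (36 + 1)/2 = 37/2.
By Parseval, this equals Σ |c_n|^2.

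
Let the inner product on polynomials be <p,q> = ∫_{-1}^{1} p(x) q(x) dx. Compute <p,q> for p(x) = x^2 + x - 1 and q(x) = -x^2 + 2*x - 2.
<p,q> = 64/15

Expand the product: p(x)·q(x) = -x^4 + x^3 + x^2 - 4*x + 2.
∫_{-1}^{1} of each monomial x^k gives [2/(k+1) if k even, 0 if k odd]. Integrating term-by-term (or equivalently evaluating the antiderivative F(x) = -x^5/5 + x^4/4 + x^3/3 - 2*x^2 + 2*x at the endpoints):
  F(1) − F(−1) = 23/60 − (-233/60) = 64/15.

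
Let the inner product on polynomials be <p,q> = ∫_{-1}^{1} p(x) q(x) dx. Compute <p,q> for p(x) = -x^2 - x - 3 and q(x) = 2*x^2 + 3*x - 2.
<p,q> = 98/15

Expand the product: p(x)·q(x) = -2*x^4 - 5*x^3 - 7*x^2 - 7*x + 6.
∫_{-1}^{1} of each monomial x^k gives [2/(k+1) if k even, 0 if k odd]. Integrating term-by-term (or equivalently evaluating the antiderivative F(x) = -2*x^5/5 - 5*x^4/4 - 7*x^3/3 - 7*x^2/2 + 6*x at the endpoints):
  F(1) − F(−1) = -89/60 − (-481/60) = 98/15.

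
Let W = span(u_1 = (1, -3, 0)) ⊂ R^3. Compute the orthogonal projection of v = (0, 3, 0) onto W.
proj_W(v) = (-9/10, 27/10, 0)

Set up U = [u_1 | ... | u_1] ∈ R^(3×1). The projector onto W = col(U) is P = U (U^T U)^(-1) U^T.
Compute U^T U =
  [10],
and U^T v = (-9).
Solve U^T U · c = U^T v for the coefficients: c = (-9/10). The projection is proj_W(v) = U c.
Check: (v - proj_W(v)) · u_1 = 0  (should be 0).
Result: proj_W(v) = (-9/10, 27/10, 0).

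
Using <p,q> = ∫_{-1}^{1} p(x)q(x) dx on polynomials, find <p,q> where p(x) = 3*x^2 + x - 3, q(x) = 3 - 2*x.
<p,q> = -40/3

Expand the product: p(x)·q(x) = -6*x^3 + 7*x^2 + 9*x - 9.
∫_{-1}^{1} of each monomial x^k gives [2/(k+1) if k even, 0 if k odd]. Integrating term-by-term (or equivalently evaluating the antiderivative F(x) = -3*x^4/2 + 7*x^3/3 + 9*x^2/2 - 9*x at the endpoints):
  F(1) − F(−1) = -11/3 − (29/3) = -40/3.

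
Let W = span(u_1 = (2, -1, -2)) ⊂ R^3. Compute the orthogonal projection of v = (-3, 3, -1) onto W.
proj_W(v) = (-14/9, 7/9, 14/9)

Set up U = [u_1 | ... | u_1] ∈ R^(3×1). The projector onto W = col(U) is P = U (U^T U)^(-1) U^T.
Compute U^T U =
  [9],
and U^T v = (-7).
Solve U^T U · c = U^T v for the coefficients: c = (-7/9). The projection is proj_W(v) = U c.
Check: (v - proj_W(v)) · u_1 = 0  (should be 0).
Result: proj_W(v) = (-14/9, 7/9, 14/9).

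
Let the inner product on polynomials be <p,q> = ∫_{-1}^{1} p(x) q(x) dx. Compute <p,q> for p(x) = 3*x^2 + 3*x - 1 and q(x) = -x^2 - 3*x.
<p,q> = -98/15

Expand the product: p(x)·q(x) = -3*x^4 - 12*x^3 - 8*x^2 + 3*x.
∫_{-1}^{1} of each monomial x^k gives [2/(k+1) if k even, 0 if k odd]. Integrating term-by-term (or equivalently evaluating the antiderivative F(x) = -3*x^5/5 - 3*x^4 - 8*x^3/3 + 3*x^2/2 at the endpoints):
  F(1) − F(−1) = -143/30 − (53/30) = -98/15.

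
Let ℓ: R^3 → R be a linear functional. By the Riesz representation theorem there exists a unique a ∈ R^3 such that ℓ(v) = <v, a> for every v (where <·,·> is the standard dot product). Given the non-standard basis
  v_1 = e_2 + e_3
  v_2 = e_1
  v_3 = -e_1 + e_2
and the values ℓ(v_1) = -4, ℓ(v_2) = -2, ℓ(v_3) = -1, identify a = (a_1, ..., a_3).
a = (-2, -3, -1)

Write a = (a_1, ..., a_3) in the standard basis. For each basis vector v_i, ℓ(v_i) = <v_i, a> is a linear equation in the a_j's. Collect the n equations into a matrix system V a = ℓ, where row i of V is v_i (expressed in the standard basis). Since V is invertible (lower-triangular with 1s on the diagonal, up to permutation), solve by back-substitution:
  V =
[[0, 1, 1],
 [1, 0, 0],
 [-1, 1, 0]]
  V a = (-4, -2, -1)
Solving gives a = (-2, -3, -1).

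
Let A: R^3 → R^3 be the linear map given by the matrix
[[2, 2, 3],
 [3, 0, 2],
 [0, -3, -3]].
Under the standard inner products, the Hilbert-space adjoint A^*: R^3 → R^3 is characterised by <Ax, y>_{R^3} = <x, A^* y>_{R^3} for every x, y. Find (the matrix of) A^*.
A^* = A^T =
[[2, 3, 0],
 [2, 0, -3],
 [3, 2, -3]]

For real matrices with standard dot products, the defining identity <Ax, y> = <x, A^* y> gives (Ax)^T y = x^T (A^*) y, i.e. x^T A^T y = x^T (A^*) y. Since this holds for all x, y, we must have A^* = A^T. Therefore
A^* =
[[2, 3, 0],
 [2, 0, -3],
 [3, 2, -3]].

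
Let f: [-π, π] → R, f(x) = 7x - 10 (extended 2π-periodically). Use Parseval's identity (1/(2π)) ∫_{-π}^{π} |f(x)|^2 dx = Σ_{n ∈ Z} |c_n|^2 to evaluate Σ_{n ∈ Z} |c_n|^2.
Σ |c_n|^2 = 49π^2/3 + 100

Expand and integrate term by term over [-π, π]:
  ∫ (7x)^2 dx = 49·(2π^3/3); ∫ 2·7·(-10)·x dx = 0 (odd integrand); ∫ (-10)^2 dx = 100·2π.
So (1/(2π)) ∫_{-π}^{π} (7x - 10)^2 dx = 49π^2/3 + 100 = 49π^2/3 + 100.
Parseval ⇒ Σ |c_n|^2 = 49π^2/3 + 100.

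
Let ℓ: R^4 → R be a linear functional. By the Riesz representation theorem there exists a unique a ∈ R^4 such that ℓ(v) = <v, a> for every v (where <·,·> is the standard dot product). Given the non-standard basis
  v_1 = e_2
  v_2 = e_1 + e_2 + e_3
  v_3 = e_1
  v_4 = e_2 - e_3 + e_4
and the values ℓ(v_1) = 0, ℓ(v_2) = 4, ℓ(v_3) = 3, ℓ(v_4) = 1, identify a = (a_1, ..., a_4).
a = (3, 0, 1, 2)

Write a = (a_1, ..., a_4) in the standard basis. For each basis vector v_i, ℓ(v_i) = <v_i, a> is a linear equation in the a_j's. Collect the n equations into a matrix system V a = ℓ, where row i of V is v_i (expressed in the standard basis). Since V is invertible (lower-triangular with 1s on the diagonal, up to permutation), solve by back-substitution:
  V =
[[0, 1, 0, 0],
 [1, 1, 1, 0],
 [1, 0, 0, 0],
 [0, 1, -1, 1]]
  V a = (0, 4, 3, 1)
Solving gives a = (3, 0, 1, 2).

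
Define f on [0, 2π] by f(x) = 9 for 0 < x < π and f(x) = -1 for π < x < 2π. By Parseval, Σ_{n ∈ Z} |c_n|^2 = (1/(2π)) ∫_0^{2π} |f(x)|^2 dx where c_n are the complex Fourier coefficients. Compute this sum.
Σ |c_n|^2 = 41

Parseval equates the L^2 energy of f (normalised by 1/(2π)) with the ℓ^2 sum of its Fourier coefficients: (1/(2π)) ∫_0^{2π} |f|^2 = Σ |c_n|^2.
Compute the left side: (1/(2π)) [∫_0^π 9^2 dx + ∫_π^{2π} (-1)^2 dx] = (1/(2π)) · (81π + 1π) = (81 + 1)/2 = 41.
So Σ_{n ∈ Z} |c_n|^2 = 41.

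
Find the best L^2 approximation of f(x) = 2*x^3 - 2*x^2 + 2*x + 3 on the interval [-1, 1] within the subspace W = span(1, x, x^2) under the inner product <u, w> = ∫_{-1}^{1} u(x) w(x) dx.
g(x) = -2*x^2 + 16*x/5 + 3

The best approximation g ∈ W is the orthogonal projection of f onto W. Writing g = a_0 + a_1 x + a_2 x^2, the coefficients solve the normal equations G · a = b where
  G_{ij} = <φ_i, φ_j> and b_i = <f, φ_i>, with φ_0 = 1, φ_1 = x, φ_2 = x^2.
G =
  [2, 0, 2/3]
  [0, 2/3, 0]
  [2/3, 0, 2/5],
b = (14/3, 32/15, 6/5).
Solving gives a_0 = 3, a_1 = 16/5, a_2 = -2, so
  g(x) = -2*x^2 + 16*x/5 + 3.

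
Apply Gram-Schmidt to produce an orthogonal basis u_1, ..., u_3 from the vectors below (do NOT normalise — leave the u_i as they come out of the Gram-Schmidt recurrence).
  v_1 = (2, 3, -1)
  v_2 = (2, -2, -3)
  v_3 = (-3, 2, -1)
Orthogonal basis:
  u_1 = (2, 3, -1)
  u_2 = (13/7, -31/14, -41/14)
  u_3 = (-187/79, 68/79, -170/79)

Apply the Gram-Schmidt recurrence
  u_1 = v_1
  u_i = v_i − Σ_{j<i} ((v_i · u_j) / (u_j · u_j)) · u_j.

Step by step this gives:
  u_1 = (2, 3, -1)
  u_2 = (13/7, -31/14, -41/14)
  u_3 = (-187/79, 68/79, -170/79)

Orthogonality check:
  u_2 · u_1 = 0 (should be 0)
  u_3 · u_1 = 0 (should be 0)
  u_3 · u_2 = 0 (should be 0)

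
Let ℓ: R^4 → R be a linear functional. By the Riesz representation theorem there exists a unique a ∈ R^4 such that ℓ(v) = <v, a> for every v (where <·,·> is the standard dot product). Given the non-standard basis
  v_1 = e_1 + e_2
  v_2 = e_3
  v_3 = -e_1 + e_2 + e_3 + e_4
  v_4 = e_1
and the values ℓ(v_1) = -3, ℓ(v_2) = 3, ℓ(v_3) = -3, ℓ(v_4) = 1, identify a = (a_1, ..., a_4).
a = (1, -4, 3, -1)

Write a = (a_1, ..., a_4) in the standard basis. For each basis vector v_i, ℓ(v_i) = <v_i, a> is a linear equation in the a_j's. Collect the n equations into a matrix system V a = ℓ, where row i of V is v_i (expressed in the standard basis). Since V is invertible (lower-triangular with 1s on the diagonal, up to permutation), solve by back-substitution:
  V =
[[1, 1, 0, 0],
 [0, 0, 1, 0],
 [-1, 1, 1, 1],
 [1, 0, 0, 0]]
  V a = (-3, 3, -3, 1)
Solving gives a = (1, -4, 3, -1).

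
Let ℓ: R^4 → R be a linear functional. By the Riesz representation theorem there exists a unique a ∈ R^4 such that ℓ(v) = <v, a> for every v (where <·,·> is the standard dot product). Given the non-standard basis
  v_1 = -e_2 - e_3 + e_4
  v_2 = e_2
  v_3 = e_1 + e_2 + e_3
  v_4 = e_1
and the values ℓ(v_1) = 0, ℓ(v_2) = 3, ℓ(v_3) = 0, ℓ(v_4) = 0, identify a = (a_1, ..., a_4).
a = (0, 3, -3, 0)

Write a = (a_1, ..., a_4) in the standard basis. For each basis vector v_i, ℓ(v_i) = <v_i, a> is a linear equation in the a_j's. Collect the n equations into a matrix system V a = ℓ, where row i of V is v_i (expressed in the standard basis). Since V is invertible (lower-triangular with 1s on the diagonal, up to permutation), solve by back-substitution:
  V =
[[0, -1, -1, 1],
 [0, 1, 0, 0],
 [1, 1, 1, 0],
 [1, 0, 0, 0]]
  V a = (0, 3, 0, 0)
Solving gives a = (0, 3, -3, 0).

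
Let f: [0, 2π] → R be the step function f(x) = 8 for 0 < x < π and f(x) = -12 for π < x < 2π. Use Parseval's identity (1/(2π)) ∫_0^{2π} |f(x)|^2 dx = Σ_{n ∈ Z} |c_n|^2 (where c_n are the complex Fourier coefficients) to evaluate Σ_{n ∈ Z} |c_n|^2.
Σ |c_n|^2 = 104

Parseval equates the L^2 energy of f (normalised by 1/(2π)) with the ℓ^2 sum of its Fourier coefficients: (1/(2π)) ∫_0^{2π} |f|^2 = Σ |c_n|^2.
Compute the left side: (1/(2π)) [∫_0^π 8^2 dx + ∫_π^{2π} (-12)^2 dx] = (1/(2π)) · (64π + 144π) = (64 + 144)/2 = 104.
So Σ_{n ∈ Z} |c_n|^2 = 104.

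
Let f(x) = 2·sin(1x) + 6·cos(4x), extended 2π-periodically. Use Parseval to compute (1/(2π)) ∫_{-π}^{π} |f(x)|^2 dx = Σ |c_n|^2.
Σ |c_n|^2 = 20

Expand |f|^2 and use orthogonality of {sin(nx), cos(mx)} on [-π, π]:
  ∫_{-π}^{π} sin(nx)^2 dx = π, ∫ cos(mx)^2 dx = π, and cross terms integrate to 0.
So ∫_{-π}^{π} f(x)^2 dx = 2^2 · π + 6^2 · π = (4 + 36)π.
Divide by 2π: (4 + 36)/2 = 20.
By Parseval, this equals Σ |c_n|^2.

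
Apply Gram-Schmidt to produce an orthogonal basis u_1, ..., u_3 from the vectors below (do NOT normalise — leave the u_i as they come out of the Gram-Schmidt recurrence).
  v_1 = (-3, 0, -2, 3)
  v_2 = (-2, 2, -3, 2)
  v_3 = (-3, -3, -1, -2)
Orthogonal basis:
  u_1 = (-3, 0, -2, 3)
  u_2 = (5/11, 2, -15/11, -5/11)
  u_3 = (-269/138, -95/69, -38/23, -421/138)

Apply the Gram-Schmidt recurrence
  u_1 = v_1
  u_i = v_i − Σ_{j<i} ((v_i · u_j) / (u_j · u_j)) · u_j.

Step by step this gives:
  u_1 = (-3, 0, -2, 3)
  u_2 = (5/11, 2, -15/11, -5/11)
  u_3 = (-269/138, -95/69, -38/23, -421/138)

Orthogonality check:
  u_2 · u_1 = 0 (should be 0)
  u_3 · u_1 = 0 (should be 0)
  u_3 · u_2 = 0 (should be 0)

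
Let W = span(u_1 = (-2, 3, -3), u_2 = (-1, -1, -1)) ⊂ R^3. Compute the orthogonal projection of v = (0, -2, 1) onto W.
proj_W(v) = (9/31, -127/62, 47/62)

Set up U = [u_1 | ... | u_2] ∈ R^(3×2). The projector onto W = col(U) is P = U (U^T U)^(-1) U^T.
Compute U^T U =
  [22, 2]
  [2, 3],
and U^T v = (-9, 1).
Solve U^T U · c = U^T v for the coefficients: c = (-29/62, 20/31). The projection is proj_W(v) = U c.
Check: (v - proj_W(v)) · u_1 = 0  (should be 0).
Check: (v - proj_W(v)) · u_2 = 0  (should be 0).
Result: proj_W(v) = (9/31, -127/62, 47/62).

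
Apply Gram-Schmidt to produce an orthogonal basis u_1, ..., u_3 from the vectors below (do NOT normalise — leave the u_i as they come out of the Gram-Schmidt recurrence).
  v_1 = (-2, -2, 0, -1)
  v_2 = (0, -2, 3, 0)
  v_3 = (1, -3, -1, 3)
Orthogonal basis:
  u_1 = (-2, -2, 0, -1)
  u_2 = (8/9, -10/9, 3, 4/9)
  u_3 = (103/101, -255/101, -170/101, 304/101)

Apply the Gram-Schmidt recurrence
  u_1 = v_1
  u_i = v_i − Σ_{j<i} ((v_i · u_j) / (u_j · u_j)) · u_j.

Step by step this gives:
  u_1 = (-2, -2, 0, -1)
  u_2 = (8/9, -10/9, 3, 4/9)
  u_3 = (103/101, -255/101, -170/101, 304/101)

Orthogonality check:
  u_2 · u_1 = 0 (should be 0)
  u_3 · u_1 = 0 (should be 0)
  u_3 · u_2 = 0 (should be 0)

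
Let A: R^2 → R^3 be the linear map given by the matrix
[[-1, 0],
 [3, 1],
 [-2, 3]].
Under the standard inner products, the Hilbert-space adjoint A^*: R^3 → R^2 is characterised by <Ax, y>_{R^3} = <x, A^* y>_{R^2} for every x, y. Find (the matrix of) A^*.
A^* = A^T =
[[-1, 3, -2],
 [0, 1, 3]]

For real matrices with standard dot products, the defining identity <Ax, y> = <x, A^* y> gives (Ax)^T y = x^T (A^*) y, i.e. x^T A^T y = x^T (A^*) y. Since this holds for all x, y, we must have A^* = A^T. Therefore
A^* =
[[-1, 3, -2],
 [0, 1, 3]].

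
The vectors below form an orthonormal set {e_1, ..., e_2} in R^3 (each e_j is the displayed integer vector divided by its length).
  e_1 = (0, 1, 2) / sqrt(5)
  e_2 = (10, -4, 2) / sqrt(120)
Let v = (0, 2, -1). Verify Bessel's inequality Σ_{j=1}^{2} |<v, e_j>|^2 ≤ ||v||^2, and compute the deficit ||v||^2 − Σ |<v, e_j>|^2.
Σ |<v, e_j>|^2 = 5/6; ||v||^2 = 5; deficit = 25/6

Write each e_j = u_j / sqrt(<u_j, u_j>) where u_j is the displayed integer vector. Then <v, e_j> = <v, u_j> / sqrt(<u_j, u_j>), so |<v, e_j>|^2 = <v, u_j>^2 / <u_j, u_j>.
Coefficients: <v, e_1> = 0/sqrt(5), <v, e_2> = -10/sqrt(120).
Square and sum: Σ |<v, e_j>|^2 = 5/6.
Compute ||v||^2 = v·v = 5.
Deficit = 5 − 5/6 = 25/6 ≥ 0, confirming Bessel's inequality. (The deficit equals ||v − Σ <v,e_j> e_j||^2, the squared distance from v to span{e_j}.)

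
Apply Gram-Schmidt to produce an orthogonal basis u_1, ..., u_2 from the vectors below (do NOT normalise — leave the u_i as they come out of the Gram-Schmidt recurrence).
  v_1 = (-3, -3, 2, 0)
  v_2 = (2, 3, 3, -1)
Orthogonal basis:
  u_1 = (-3, -3, 2, 0)
  u_2 = (17/22, 39/22, 42/11, -1)

Apply the Gram-Schmidt recurrence
  u_1 = v_1
  u_i = v_i − Σ_{j<i} ((v_i · u_j) / (u_j · u_j)) · u_j.

Step by step this gives:
  u_1 = (-3, -3, 2, 0)
  u_2 = (17/22, 39/22, 42/11, -1)

Orthogonality check:
  u_2 · u_1 = 0 (should be 0)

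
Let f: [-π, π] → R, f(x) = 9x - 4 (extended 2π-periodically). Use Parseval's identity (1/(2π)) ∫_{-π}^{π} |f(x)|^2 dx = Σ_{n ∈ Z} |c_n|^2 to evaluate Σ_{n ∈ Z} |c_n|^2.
Σ |c_n|^2 = 27π^2 + 16

Expand and integrate term by term over [-π, π]:
  ∫ (9x)^2 dx = 81·(2π^3/3); ∫ 2·9·(-4)·x dx = 0 (odd integrand); ∫ (-4)^2 dx = 16·2π.
So (1/(2π)) ∫_{-π}^{π} (9x - 4)^2 dx = 81π^2/3 + 16 = 27π^2 + 16.
Parseval ⇒ Σ |c_n|^2 = 27π^2 + 16.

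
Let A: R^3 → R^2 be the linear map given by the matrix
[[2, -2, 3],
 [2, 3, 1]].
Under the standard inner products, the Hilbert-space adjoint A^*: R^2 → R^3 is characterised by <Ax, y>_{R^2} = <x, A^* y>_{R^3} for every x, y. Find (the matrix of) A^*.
A^* = A^T =
[[2, 2],
 [-2, 3],
 [3, 1]]

For real matrices with standard dot products, the defining identity <Ax, y> = <x, A^* y> gives (Ax)^T y = x^T (A^*) y, i.e. x^T A^T y = x^T (A^*) y. Since this holds for all x, y, we must have A^* = A^T. Therefore
A^* =
[[2, 2],
 [-2, 3],
 [3, 1]].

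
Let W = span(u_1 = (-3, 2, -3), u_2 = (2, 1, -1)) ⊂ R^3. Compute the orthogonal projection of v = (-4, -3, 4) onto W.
proj_W(v) = (-519/131, -438/131, 489/131)

Set up U = [u_1 | ... | u_2] ∈ R^(3×2). The projector onto W = col(U) is P = U (U^T U)^(-1) U^T.
Compute U^T U =
  [22, -1]
  [-1, 6],
and U^T v = (-6, -15).
Solve U^T U · c = U^T v for the coefficients: c = (-51/131, -336/131). The projection is proj_W(v) = U c.
Check: (v - proj_W(v)) · u_1 = 0  (should be 0).
Check: (v - proj_W(v)) · u_2 = 0  (should be 0).
Result: proj_W(v) = (-519/131, -438/131, 489/131).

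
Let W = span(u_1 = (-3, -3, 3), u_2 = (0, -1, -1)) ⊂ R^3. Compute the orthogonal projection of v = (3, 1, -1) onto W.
proj_W(v) = (5/3, 5/3, -5/3)

Set up U = [u_1 | ... | u_2] ∈ R^(3×2). The projector onto W = col(U) is P = U (U^T U)^(-1) U^T.
Compute U^T U =
  [27, 0]
  [0, 2],
and U^T v = (-15, 0).
Solve U^T U · c = U^T v for the coefficients: c = (-5/9, 0). The projection is proj_W(v) = U c.
Check: (v - proj_W(v)) · u_1 = 0  (should be 0).
Check: (v - proj_W(v)) · u_2 = 0  (should be 0).
Result: proj_W(v) = (5/3, 5/3, -5/3).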